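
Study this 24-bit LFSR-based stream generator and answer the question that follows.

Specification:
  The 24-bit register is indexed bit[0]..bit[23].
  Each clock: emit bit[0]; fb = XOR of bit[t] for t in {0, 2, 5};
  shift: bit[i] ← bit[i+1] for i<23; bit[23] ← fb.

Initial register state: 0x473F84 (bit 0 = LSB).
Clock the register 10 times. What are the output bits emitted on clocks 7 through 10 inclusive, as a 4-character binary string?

0111

reg_0 = 0x473F84
clock 1: out=0, reg = 0xA39FC2
clock 2: out=0, reg = 0x51CFE1
clock 3: out=1, reg = 0x28E7F0
clock 4: out=0, reg = 0x9473F8
clock 5: out=0, reg = 0xCA39FC
clock 6: out=0, reg = 0x651CFE
clock 7: out=0, reg = 0x328E7F
clock 8: out=1, reg = 0x99473F
clock 9: out=1, reg = 0xCCA39F
clock 10: out=1, reg = 0x6651CF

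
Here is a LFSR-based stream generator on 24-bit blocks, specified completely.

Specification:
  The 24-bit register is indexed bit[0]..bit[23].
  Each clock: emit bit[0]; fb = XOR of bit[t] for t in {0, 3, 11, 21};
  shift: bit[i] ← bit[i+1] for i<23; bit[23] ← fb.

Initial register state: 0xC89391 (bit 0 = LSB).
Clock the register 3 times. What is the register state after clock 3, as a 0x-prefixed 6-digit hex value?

0xF91272

reg_0 = 0xC89391
clock 1: out=1, reg = 0xE449C8
clock 2: out=0, reg = 0xF224E4
clock 3: out=0, reg = 0xF91272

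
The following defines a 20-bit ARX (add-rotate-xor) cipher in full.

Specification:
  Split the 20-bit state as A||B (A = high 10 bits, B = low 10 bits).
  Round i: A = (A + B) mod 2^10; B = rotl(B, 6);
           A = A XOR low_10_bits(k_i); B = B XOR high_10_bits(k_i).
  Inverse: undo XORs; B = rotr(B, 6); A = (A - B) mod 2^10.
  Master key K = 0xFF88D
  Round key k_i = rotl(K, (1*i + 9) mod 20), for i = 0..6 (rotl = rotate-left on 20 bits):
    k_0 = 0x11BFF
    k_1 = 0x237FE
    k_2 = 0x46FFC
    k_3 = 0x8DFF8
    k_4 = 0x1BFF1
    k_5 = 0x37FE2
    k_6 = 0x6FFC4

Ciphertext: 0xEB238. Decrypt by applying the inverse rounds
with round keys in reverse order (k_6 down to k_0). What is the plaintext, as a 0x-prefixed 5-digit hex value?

s_0 = ciphertext = 0xEB238
s_1 = InvRound(s_0, k_6) = 0xFA87E
s_2 = InvRound(s_1, k_5) = 0x7DA12
s_3 = InvRound(s_2, k_4) = 0x8BBD9
s_4 = InvRound(s_3, k_3) = 0xBBEE7
s_5 = InvRound(s_4, k_2) = 0x513CF
s_6 = InvRound(s_5, k_1) = 0xA342D
s_7 = InvRound(s_6, k_0) = 0xB06B1

0xB06B1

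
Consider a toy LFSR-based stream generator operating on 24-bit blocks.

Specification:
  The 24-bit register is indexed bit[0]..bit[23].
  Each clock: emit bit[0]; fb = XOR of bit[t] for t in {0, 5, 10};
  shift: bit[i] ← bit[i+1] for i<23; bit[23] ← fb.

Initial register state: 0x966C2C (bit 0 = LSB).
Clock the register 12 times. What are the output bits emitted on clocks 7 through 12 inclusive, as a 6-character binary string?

reg_0 = 0x966C2C
clock 1: out=0, reg = 0x4B3616
clock 2: out=0, reg = 0xA59B0B
clock 3: out=1, reg = 0xD2CD85
clock 4: out=1, reg = 0x6966C2
clock 5: out=0, reg = 0xB4B361
clock 6: out=1, reg = 0x5A59B0
clock 7: out=0, reg = 0xAD2CD8
clock 8: out=0, reg = 0xD6966C
clock 9: out=0, reg = 0x6B4B36
clock 10: out=0, reg = 0xB5A59B
clock 11: out=1, reg = 0x5AD2CD
clock 12: out=1, reg = 0xAD6966

000011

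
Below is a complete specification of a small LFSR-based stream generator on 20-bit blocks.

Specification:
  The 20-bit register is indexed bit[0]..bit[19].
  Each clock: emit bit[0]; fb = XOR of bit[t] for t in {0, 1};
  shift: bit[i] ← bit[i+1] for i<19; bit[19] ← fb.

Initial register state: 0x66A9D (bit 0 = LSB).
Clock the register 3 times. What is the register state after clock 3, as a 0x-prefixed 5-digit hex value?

reg_0 = 0x66A9D
clock 1: out=1, reg = 0xB354E
clock 2: out=0, reg = 0xD9AA7
clock 3: out=1, reg = 0x6CD53

0x6CD53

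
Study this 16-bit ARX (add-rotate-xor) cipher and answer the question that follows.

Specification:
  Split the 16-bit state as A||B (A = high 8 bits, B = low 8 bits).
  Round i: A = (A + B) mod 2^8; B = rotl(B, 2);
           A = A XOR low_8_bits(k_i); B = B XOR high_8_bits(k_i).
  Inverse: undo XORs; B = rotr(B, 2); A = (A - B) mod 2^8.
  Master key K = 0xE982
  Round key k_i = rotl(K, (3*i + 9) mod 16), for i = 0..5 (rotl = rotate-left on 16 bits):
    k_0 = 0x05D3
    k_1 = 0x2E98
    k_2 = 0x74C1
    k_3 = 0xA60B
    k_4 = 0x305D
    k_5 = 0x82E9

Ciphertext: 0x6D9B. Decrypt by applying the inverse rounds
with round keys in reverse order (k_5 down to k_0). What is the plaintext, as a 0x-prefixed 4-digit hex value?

0xF249

s_0 = ciphertext = 0x6D9B
s_1 = InvRound(s_0, k_5) = 0x3E46
s_2 = InvRound(s_1, k_4) = 0xC69D
s_3 = InvRound(s_2, k_3) = 0xFFCE
s_4 = InvRound(s_3, k_2) = 0x90AE
s_5 = InvRound(s_4, k_1) = 0xE820
s_6 = InvRound(s_5, k_0) = 0xF249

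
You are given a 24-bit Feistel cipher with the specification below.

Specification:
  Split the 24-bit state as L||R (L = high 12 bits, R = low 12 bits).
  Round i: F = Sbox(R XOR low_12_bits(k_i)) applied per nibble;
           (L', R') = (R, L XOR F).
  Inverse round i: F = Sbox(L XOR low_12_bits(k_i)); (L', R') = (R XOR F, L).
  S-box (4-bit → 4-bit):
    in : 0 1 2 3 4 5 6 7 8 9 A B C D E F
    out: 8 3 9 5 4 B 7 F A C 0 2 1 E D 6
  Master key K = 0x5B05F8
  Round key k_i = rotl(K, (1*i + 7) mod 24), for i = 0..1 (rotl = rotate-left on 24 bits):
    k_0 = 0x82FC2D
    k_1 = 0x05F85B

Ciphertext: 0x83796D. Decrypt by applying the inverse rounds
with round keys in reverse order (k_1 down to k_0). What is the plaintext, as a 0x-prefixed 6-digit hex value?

s_0 = ciphertext = 0x83796D
s_1 = InvRound(s_0, k_1) = 0x11C837
s_2 = InvRound(s_1, k_0) = 0x66411C

0x66411C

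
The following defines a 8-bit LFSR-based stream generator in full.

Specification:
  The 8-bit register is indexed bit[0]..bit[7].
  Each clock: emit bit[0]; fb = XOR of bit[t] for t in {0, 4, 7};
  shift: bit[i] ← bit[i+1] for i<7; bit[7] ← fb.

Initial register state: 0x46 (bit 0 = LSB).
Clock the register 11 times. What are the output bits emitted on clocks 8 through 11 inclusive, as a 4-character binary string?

reg_0 = 0x46
clock 1: out=0, reg = 0x23
clock 2: out=1, reg = 0x91
clock 3: out=1, reg = 0xC8
clock 4: out=0, reg = 0xE4
clock 5: out=0, reg = 0xF2
clock 6: out=0, reg = 0x79
clock 7: out=1, reg = 0x3C
clock 8: out=0, reg = 0x9E
clock 9: out=0, reg = 0x4F
clock 10: out=1, reg = 0xA7
clock 11: out=1, reg = 0x53

0011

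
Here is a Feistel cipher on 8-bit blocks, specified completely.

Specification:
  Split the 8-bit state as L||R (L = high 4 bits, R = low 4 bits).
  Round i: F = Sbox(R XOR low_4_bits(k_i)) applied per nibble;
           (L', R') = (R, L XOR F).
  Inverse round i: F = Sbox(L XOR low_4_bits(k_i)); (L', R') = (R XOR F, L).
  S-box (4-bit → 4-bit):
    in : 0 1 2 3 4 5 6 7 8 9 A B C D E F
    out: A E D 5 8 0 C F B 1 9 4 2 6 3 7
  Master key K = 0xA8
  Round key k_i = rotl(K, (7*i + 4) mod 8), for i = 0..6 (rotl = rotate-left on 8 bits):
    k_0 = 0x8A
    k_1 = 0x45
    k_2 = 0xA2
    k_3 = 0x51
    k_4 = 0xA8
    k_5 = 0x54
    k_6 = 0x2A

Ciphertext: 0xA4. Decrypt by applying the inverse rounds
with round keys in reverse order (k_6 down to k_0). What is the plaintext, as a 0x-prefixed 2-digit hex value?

s_0 = ciphertext = 0xA4
s_1 = InvRound(s_0, k_6) = 0xEA
s_2 = InvRound(s_1, k_5) = 0x3E
s_3 = InvRound(s_2, k_4) = 0xA3
s_4 = InvRound(s_3, k_3) = 0x7A
s_5 = InvRound(s_4, k_2) = 0xA7
s_6 = InvRound(s_5, k_1) = 0x0A
s_7 = InvRound(s_6, k_0) = 0x30

0x30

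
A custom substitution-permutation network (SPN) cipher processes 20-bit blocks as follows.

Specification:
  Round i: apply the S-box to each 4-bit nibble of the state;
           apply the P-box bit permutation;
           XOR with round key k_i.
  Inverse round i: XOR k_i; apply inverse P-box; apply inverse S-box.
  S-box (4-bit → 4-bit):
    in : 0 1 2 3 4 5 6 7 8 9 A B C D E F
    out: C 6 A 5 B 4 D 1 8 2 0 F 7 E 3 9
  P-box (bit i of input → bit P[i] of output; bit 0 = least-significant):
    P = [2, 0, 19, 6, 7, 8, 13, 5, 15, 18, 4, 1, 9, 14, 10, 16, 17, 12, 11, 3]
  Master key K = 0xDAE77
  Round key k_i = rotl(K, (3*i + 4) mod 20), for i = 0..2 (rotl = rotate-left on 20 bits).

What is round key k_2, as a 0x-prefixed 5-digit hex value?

0x9DF6B

K = 0xDAE77
k_0 = rotl(K, (3*0+4) mod 20) = rotl(K, 4) = 0xAE77D
k_1 = rotl(K, (3*1+4) mod 20) = rotl(K, 7) = 0x73BED
k_2 = rotl(K, (3*2+4) mod 20) = rotl(K, 10) = 0x9DF6B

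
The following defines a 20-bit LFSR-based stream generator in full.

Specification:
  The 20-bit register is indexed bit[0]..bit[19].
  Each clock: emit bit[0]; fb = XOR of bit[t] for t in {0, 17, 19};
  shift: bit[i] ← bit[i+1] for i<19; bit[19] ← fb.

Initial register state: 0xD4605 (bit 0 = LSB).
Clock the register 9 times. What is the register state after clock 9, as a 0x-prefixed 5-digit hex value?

reg_0 = 0xD4605
clock 1: out=1, reg = 0x6A302
clock 2: out=0, reg = 0xB5181
clock 3: out=1, reg = 0xDA8C0
clock 4: out=0, reg = 0xED460
clock 5: out=0, reg = 0x76A30
clock 6: out=0, reg = 0xBB518
clock 7: out=0, reg = 0x5DA8C
clock 8: out=0, reg = 0x2ED46
clock 9: out=0, reg = 0x976A3

0x976A3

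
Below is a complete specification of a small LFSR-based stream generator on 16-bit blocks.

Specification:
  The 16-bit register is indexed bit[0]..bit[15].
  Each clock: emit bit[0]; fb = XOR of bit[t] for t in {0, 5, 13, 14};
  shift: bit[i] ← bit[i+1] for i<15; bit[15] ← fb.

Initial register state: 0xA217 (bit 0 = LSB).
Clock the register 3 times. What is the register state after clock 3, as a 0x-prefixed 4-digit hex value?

0x1442

reg_0 = 0xA217
clock 1: out=1, reg = 0x510B
clock 2: out=1, reg = 0x2885
clock 3: out=1, reg = 0x1442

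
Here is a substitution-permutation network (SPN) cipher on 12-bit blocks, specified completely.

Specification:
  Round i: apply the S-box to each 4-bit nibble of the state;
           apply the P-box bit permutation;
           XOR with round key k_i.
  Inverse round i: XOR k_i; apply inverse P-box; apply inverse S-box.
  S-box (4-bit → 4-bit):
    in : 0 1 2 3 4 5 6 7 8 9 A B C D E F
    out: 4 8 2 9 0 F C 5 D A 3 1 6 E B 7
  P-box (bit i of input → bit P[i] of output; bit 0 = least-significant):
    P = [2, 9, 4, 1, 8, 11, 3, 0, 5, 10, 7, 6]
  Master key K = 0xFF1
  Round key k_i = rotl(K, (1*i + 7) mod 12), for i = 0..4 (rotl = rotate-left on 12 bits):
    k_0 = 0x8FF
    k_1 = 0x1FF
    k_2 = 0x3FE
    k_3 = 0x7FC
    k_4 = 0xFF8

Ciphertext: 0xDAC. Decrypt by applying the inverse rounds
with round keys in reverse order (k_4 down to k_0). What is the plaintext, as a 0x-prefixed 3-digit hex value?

s_0 = ciphertext = 0xDAC
s_1 = InvRound(s_0, k_4) = 0x14F
s_2 = InvRound(s_1, k_3) = 0xF1D
s_3 = InvRound(s_2, k_2) = 0x591
s_4 = InvRound(s_3, k_1) = 0xE03
s_5 = InvRound(s_4, k_0) = 0x50F

0x50F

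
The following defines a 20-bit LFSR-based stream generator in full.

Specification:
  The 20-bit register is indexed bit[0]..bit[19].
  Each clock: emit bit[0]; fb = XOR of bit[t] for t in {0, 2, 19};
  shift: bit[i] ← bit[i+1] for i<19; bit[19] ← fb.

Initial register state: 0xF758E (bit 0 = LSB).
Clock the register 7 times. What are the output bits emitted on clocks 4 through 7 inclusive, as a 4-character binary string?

reg_0 = 0xF758E
clock 1: out=0, reg = 0x7BAC7
clock 2: out=1, reg = 0x3DD63
clock 3: out=1, reg = 0x9EEB1
clock 4: out=1, reg = 0x4F758
clock 5: out=0, reg = 0x27BAC
clock 6: out=0, reg = 0x93DD6
clock 7: out=0, reg = 0x49EEB

1000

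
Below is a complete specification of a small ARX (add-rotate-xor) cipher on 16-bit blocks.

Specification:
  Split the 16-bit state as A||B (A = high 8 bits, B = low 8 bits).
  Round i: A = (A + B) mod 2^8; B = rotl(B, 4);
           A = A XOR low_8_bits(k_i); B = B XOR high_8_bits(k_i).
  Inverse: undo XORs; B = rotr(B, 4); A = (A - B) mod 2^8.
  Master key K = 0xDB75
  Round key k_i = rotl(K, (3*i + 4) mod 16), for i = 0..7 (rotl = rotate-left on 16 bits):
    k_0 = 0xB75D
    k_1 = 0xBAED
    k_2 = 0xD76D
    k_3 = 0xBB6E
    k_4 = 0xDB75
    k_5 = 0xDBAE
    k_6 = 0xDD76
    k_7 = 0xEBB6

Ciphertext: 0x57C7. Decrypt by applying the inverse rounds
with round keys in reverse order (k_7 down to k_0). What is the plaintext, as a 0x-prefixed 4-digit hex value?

s_0 = ciphertext = 0x57C7
s_1 = InvRound(s_0, k_7) = 0x1FC2
s_2 = InvRound(s_1, k_6) = 0x78F1
s_3 = InvRound(s_2, k_5) = 0x34A2
s_4 = InvRound(s_3, k_4) = 0xAA97
s_5 = InvRound(s_4, k_3) = 0x02C2
s_6 = InvRound(s_5, k_2) = 0x1E51
s_7 = InvRound(s_6, k_1) = 0x35BE
s_8 = InvRound(s_7, k_0) = 0xD890

0xD890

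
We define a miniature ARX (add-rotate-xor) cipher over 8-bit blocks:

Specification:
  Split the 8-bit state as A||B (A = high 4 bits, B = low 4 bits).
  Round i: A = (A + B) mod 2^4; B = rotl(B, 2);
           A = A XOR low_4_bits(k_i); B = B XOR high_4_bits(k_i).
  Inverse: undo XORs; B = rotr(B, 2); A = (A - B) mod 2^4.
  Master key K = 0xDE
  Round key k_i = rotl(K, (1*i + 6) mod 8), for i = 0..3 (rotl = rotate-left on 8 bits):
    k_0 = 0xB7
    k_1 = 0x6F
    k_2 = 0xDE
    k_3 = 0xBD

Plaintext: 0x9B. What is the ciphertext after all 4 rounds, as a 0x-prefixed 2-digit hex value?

0x8F

s_0 = plaintext = 0x9B
s_1 = Round(s_0, k_0) = 0x35
s_2 = Round(s_1, k_1) = 0x73
s_3 = Round(s_2, k_2) = 0x41
s_4 = Round(s_3, k_3) = 0x8F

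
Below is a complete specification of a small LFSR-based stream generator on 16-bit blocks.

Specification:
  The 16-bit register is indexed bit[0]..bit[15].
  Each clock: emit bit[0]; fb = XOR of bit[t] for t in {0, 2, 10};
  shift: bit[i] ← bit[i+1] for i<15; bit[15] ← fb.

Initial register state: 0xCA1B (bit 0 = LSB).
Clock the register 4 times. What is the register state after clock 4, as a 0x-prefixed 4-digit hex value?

0xFCA1

reg_0 = 0xCA1B
clock 1: out=1, reg = 0xE50D
clock 2: out=1, reg = 0xF286
clock 3: out=0, reg = 0xF943
clock 4: out=1, reg = 0xFCA1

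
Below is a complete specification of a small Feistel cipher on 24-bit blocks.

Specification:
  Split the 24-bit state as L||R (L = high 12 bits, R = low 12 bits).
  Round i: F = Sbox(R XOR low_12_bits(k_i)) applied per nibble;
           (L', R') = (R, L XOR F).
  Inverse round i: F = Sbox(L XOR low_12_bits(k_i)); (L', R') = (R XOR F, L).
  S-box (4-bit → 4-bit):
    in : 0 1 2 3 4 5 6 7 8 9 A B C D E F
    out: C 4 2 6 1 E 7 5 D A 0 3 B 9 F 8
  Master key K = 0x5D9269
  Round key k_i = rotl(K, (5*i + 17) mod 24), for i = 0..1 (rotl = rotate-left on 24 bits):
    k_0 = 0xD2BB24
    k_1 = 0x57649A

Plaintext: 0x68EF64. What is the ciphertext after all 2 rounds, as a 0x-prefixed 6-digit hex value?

0x7929A9

s_0 = plaintext = 0x68EF64
s_1 = Round(s_0, k_0) = 0xF64792
s_2 = Round(s_1, k_1) = 0x7929A9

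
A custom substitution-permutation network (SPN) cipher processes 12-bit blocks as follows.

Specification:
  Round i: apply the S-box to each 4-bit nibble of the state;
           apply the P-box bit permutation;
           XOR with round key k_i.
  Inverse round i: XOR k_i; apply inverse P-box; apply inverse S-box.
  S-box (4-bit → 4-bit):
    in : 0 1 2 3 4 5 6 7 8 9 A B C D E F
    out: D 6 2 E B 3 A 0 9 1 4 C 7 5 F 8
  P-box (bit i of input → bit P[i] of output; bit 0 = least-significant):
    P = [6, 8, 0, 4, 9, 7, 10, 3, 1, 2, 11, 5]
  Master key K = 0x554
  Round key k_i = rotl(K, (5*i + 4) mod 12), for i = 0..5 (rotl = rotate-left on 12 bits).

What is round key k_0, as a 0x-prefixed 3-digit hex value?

K = 0x554
k_0 = rotl(K, (5*0+4) mod 12) = rotl(K, 4) = 0x545

0x545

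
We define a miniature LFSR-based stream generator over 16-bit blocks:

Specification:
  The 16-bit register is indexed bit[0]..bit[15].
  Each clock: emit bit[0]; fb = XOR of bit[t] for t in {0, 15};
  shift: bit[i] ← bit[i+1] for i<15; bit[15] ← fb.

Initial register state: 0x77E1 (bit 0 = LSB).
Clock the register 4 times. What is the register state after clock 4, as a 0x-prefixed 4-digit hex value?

reg_0 = 0x77E1
clock 1: out=1, reg = 0xBBF0
clock 2: out=0, reg = 0xDDF8
clock 3: out=0, reg = 0xEEFC
clock 4: out=0, reg = 0xF77E

0xF77E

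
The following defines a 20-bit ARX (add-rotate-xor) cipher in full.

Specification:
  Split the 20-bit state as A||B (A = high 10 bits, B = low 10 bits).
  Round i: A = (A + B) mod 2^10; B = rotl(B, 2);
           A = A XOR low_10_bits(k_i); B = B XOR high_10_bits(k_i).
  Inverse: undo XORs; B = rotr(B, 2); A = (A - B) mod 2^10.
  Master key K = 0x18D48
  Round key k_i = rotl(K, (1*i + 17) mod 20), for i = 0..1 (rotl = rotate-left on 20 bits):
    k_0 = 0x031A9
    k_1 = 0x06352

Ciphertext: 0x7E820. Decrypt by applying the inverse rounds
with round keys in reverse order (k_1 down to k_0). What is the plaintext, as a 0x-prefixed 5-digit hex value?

s_0 = ciphertext = 0x7E820
s_1 = InvRound(s_0, k_1) = 0xA680E
s_2 = InvRound(s_1, k_0) = 0x4CE00

0x4CE00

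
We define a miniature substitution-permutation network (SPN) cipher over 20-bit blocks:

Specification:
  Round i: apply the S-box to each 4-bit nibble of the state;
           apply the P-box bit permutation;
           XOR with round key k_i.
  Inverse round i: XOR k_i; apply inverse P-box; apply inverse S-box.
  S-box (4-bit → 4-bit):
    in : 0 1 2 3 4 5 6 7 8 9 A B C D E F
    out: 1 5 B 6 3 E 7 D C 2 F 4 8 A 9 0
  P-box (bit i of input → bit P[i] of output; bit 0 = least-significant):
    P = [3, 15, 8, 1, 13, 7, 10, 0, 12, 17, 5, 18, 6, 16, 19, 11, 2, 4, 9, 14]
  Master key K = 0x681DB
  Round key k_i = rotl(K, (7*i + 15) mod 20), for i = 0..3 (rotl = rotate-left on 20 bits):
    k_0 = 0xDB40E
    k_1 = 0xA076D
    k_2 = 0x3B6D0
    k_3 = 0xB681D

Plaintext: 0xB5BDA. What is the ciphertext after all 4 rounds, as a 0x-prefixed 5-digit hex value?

0xCA556

s_0 = plaintext = 0xB5BDA
s_1 = Round(s_0, k_0) = 0x43FA5
s_2 = Round(s_1, k_1) = 0x3A2FA
s_3 = Round(s_2, k_2) = 0xC2D8A
s_4 = Round(s_3, k_3) = 0xCA556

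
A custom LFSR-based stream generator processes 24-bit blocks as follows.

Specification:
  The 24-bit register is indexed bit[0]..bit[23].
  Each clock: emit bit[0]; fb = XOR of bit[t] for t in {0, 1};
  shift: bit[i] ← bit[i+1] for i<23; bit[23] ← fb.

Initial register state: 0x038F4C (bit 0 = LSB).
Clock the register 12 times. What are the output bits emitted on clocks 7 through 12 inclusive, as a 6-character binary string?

101111

reg_0 = 0x038F4C
clock 1: out=0, reg = 0x01C7A6
clock 2: out=0, reg = 0x80E3D3
clock 3: out=1, reg = 0x4071E9
clock 4: out=1, reg = 0xA038F4
clock 5: out=0, reg = 0x501C7A
clock 6: out=0, reg = 0xA80E3D
clock 7: out=1, reg = 0xD4071E
clock 8: out=0, reg = 0xEA038F
clock 9: out=1, reg = 0x7501C7
clock 10: out=1, reg = 0x3A80E3
clock 11: out=1, reg = 0x1D4071
clock 12: out=1, reg = 0x8EA038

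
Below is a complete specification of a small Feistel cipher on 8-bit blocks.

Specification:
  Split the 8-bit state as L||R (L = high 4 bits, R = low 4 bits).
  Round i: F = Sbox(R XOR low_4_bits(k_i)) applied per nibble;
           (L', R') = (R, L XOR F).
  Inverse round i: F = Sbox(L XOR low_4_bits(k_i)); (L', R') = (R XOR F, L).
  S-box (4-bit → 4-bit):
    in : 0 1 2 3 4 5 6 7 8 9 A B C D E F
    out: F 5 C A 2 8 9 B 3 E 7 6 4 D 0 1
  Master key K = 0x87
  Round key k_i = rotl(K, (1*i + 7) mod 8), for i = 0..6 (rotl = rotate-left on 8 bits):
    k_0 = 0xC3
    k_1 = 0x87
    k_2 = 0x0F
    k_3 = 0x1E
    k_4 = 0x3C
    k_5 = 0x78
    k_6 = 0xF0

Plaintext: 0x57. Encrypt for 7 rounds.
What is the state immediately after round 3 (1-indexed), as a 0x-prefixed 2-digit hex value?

s_0 = plaintext = 0x57
s_1 = Round(s_0, k_0) = 0x77
s_2 = Round(s_1, k_1) = 0x78
s_3 = Round(s_2, k_2) = 0x8C
s_4 = Round(s_3, k_3) = 0xC4
s_5 = Round(s_4, k_4) = 0x4F
s_6 = Round(s_5, k_5) = 0xFF
s_7 = Round(s_6, k_6) = 0xFE

0x8C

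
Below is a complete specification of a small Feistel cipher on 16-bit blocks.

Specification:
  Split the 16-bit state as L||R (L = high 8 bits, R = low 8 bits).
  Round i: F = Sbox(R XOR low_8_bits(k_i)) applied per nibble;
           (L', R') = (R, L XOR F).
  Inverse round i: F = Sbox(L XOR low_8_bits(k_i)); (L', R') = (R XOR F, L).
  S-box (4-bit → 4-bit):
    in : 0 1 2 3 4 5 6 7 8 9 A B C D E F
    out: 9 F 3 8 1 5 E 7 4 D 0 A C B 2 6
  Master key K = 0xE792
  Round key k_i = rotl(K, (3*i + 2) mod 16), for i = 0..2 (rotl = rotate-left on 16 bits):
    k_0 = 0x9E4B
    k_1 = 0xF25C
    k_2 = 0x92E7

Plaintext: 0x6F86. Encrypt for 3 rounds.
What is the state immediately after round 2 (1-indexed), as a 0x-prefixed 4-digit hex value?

0xA4E2

s_0 = plaintext = 0x6F86
s_1 = Round(s_0, k_0) = 0x86A4
s_2 = Round(s_1, k_1) = 0xA4E2
s_3 = Round(s_2, k_2) = 0xE231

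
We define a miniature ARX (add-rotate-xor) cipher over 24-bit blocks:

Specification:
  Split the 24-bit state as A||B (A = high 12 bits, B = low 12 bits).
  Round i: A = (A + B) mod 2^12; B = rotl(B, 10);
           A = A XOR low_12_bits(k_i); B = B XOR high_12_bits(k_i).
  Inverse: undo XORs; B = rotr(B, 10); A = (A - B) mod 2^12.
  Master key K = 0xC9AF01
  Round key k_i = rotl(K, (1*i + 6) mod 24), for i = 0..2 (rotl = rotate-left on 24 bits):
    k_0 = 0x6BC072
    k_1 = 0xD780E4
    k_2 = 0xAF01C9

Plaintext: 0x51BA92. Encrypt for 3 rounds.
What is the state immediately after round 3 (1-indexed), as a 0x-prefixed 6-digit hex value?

s_0 = plaintext = 0x51BA92
s_1 = Round(s_0, k_0) = 0xFDFC18
s_2 = Round(s_1, k_1) = 0xB13E7E
s_3 = Round(s_2, k_2) = 0x85816F

0x85816F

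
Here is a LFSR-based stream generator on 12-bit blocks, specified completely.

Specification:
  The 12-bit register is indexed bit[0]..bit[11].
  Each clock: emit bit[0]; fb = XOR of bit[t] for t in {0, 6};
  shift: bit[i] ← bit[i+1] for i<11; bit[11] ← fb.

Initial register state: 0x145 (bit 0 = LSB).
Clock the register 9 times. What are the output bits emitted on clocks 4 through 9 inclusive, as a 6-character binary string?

000101

reg_0 = 0x145
clock 1: out=1, reg = 0x0A2
clock 2: out=0, reg = 0x051
clock 3: out=1, reg = 0x028
clock 4: out=0, reg = 0x014
clock 5: out=0, reg = 0x00A
clock 6: out=0, reg = 0x005
clock 7: out=1, reg = 0x802
clock 8: out=0, reg = 0x401
clock 9: out=1, reg = 0xA00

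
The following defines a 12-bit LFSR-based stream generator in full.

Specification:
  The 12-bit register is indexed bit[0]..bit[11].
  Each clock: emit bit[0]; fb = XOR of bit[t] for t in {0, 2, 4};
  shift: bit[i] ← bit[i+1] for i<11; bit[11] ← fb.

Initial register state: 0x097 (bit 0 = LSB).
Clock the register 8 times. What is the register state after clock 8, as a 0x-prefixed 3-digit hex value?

reg_0 = 0x097
clock 1: out=1, reg = 0x84B
clock 2: out=1, reg = 0xC25
clock 3: out=1, reg = 0x612
clock 4: out=0, reg = 0xB09
clock 5: out=1, reg = 0xD84
clock 6: out=0, reg = 0xEC2
clock 7: out=0, reg = 0x761
clock 8: out=1, reg = 0xBB0

0xBB0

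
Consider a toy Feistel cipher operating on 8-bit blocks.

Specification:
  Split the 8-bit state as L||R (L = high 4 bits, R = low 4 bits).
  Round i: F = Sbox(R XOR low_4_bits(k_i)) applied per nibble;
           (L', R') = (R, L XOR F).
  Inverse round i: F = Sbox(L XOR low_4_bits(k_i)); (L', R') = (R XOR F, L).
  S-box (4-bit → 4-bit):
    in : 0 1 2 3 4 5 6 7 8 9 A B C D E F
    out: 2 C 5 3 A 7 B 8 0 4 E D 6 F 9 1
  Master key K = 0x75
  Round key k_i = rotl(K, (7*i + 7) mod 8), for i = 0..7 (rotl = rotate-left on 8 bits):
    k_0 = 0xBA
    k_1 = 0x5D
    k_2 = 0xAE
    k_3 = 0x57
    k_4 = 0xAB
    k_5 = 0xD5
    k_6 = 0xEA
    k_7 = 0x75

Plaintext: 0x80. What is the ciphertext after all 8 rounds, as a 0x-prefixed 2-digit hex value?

0xAA

s_0 = plaintext = 0x80
s_1 = Round(s_0, k_0) = 0x06
s_2 = Round(s_1, k_1) = 0x6D
s_3 = Round(s_2, k_2) = 0xD5
s_4 = Round(s_3, k_3) = 0x58
s_5 = Round(s_4, k_4) = 0x86
s_6 = Round(s_5, k_5) = 0x6B
s_7 = Round(s_6, k_6) = 0xBA
s_8 = Round(s_7, k_7) = 0xAA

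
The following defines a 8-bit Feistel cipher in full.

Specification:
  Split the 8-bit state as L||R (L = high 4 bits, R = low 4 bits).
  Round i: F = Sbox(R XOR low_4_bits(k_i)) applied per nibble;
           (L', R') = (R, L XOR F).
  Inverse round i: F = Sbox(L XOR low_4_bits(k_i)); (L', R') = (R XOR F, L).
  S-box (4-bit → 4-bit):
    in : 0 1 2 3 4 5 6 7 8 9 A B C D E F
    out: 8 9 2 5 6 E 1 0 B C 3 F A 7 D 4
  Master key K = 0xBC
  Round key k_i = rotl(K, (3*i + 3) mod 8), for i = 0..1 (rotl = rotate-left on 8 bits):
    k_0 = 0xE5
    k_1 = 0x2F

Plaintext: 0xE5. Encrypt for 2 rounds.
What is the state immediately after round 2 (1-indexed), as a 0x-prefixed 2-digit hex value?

0x69

s_0 = plaintext = 0xE5
s_1 = Round(s_0, k_0) = 0x56
s_2 = Round(s_1, k_1) = 0x69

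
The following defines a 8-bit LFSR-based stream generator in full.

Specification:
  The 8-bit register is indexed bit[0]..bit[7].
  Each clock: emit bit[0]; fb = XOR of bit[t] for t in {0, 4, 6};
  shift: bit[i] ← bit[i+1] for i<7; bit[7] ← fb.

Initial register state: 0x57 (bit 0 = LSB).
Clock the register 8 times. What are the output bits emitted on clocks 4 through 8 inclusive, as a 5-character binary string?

01010

reg_0 = 0x57
clock 1: out=1, reg = 0xAB
clock 2: out=1, reg = 0xD5
clock 3: out=1, reg = 0xEA
clock 4: out=0, reg = 0xF5
clock 5: out=1, reg = 0xFA
clock 6: out=0, reg = 0x7D
clock 7: out=1, reg = 0xBE
clock 8: out=0, reg = 0xDF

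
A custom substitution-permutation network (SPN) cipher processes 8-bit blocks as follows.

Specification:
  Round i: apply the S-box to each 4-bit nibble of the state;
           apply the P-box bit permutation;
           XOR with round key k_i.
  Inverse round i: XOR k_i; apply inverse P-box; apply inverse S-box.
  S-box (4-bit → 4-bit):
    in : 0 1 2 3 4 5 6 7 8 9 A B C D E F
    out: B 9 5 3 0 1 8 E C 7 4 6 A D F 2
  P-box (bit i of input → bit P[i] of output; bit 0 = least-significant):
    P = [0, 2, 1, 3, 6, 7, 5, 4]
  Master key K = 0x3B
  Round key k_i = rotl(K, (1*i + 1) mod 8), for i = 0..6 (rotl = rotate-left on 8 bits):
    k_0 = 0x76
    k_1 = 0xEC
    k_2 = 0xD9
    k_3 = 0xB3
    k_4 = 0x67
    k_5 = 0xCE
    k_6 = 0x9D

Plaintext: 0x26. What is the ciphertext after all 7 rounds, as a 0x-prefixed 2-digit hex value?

s_0 = plaintext = 0x26
s_1 = Round(s_0, k_0) = 0x1E
s_2 = Round(s_1, k_1) = 0xB3
s_3 = Round(s_2, k_2) = 0x7C
s_4 = Round(s_3, k_3) = 0x0F
s_5 = Round(s_4, k_4) = 0xB3
s_6 = Round(s_5, k_5) = 0x6B
s_7 = Round(s_6, k_6) = 0x8B

0x8B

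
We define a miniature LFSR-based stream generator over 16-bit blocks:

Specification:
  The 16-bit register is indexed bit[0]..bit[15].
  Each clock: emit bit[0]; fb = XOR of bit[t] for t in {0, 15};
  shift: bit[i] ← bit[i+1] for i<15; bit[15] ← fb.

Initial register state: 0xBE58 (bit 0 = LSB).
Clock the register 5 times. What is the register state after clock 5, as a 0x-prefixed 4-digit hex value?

reg_0 = 0xBE58
clock 1: out=0, reg = 0xDF2C
clock 2: out=0, reg = 0xEF96
clock 3: out=0, reg = 0xF7CB
clock 4: out=1, reg = 0x7BE5
clock 5: out=1, reg = 0xBDF2

0xBDF2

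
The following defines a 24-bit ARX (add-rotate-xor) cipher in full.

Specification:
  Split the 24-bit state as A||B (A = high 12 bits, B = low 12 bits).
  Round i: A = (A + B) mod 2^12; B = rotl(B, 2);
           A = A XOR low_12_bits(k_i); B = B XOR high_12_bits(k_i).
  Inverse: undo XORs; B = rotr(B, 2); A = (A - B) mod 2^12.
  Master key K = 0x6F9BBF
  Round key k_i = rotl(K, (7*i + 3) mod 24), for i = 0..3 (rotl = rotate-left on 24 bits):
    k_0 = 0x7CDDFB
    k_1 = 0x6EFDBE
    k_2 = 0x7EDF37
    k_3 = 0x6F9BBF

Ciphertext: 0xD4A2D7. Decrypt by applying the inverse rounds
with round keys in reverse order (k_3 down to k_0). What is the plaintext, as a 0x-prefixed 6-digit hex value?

s_0 = ciphertext = 0xD4A2D7
s_1 = InvRound(s_0, k_3) = 0xDEA90B
s_2 = InvRound(s_1, k_2) = 0x724BB9
s_3 = InvRound(s_2, k_1) = 0xF45B55
s_4 = InvRound(s_3, k_0) = 0xF98326

0xF98326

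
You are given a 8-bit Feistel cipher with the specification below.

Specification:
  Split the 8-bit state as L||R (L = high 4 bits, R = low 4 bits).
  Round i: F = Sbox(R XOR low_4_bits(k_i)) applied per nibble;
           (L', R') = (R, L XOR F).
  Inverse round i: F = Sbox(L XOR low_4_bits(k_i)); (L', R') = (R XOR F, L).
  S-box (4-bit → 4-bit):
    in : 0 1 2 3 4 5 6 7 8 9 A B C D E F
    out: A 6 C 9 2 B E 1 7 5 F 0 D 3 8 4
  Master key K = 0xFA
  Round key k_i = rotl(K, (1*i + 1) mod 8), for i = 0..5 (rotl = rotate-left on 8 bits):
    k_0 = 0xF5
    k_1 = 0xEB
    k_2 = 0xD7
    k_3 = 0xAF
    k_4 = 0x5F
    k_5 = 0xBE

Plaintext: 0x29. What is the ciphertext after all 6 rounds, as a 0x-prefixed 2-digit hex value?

0x3B

s_0 = plaintext = 0x29
s_1 = Round(s_0, k_0) = 0x9F
s_2 = Round(s_1, k_1) = 0xFB
s_3 = Round(s_2, k_2) = 0xB2
s_4 = Round(s_3, k_3) = 0x28
s_5 = Round(s_4, k_4) = 0x83
s_6 = Round(s_5, k_5) = 0x3B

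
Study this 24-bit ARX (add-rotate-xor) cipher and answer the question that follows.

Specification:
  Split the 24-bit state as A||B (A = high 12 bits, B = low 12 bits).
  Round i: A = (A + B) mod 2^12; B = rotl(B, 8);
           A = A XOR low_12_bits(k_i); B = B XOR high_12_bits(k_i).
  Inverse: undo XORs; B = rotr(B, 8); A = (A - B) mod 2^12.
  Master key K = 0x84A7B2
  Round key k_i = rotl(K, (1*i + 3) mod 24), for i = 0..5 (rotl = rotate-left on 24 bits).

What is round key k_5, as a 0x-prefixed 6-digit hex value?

0xA7B284

K = 0x84A7B2
k_0 = rotl(K, (1*0+3) mod 24) = rotl(K, 3) = 0x253D94
k_1 = rotl(K, (1*1+3) mod 24) = rotl(K, 4) = 0x4A7B28
k_2 = rotl(K, (1*2+3) mod 24) = rotl(K, 5) = 0x94F650
k_3 = rotl(K, (1*3+3) mod 24) = rotl(K, 6) = 0x29ECA1
k_4 = rotl(K, (1*4+3) mod 24) = rotl(K, 7) = 0x53D942
k_5 = rotl(K, (1*5+3) mod 24) = rotl(K, 8) = 0xA7B284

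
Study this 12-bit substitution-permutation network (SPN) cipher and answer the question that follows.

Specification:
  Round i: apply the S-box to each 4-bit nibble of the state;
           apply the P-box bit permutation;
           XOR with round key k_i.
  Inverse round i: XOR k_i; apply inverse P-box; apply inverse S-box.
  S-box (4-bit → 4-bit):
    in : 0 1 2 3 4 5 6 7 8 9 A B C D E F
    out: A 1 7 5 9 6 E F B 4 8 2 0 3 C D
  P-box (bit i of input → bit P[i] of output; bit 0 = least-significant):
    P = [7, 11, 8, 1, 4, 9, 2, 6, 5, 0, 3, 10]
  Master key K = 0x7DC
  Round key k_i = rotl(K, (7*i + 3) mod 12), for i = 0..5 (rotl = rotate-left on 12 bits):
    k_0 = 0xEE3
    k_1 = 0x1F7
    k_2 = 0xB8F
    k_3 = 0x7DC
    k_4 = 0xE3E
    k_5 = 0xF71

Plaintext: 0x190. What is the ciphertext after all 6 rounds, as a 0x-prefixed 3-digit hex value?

0xAE7

s_0 = plaintext = 0x190
s_1 = Round(s_0, k_0) = 0x6C5
s_2 = Round(s_1, k_1) = 0xCFE
s_3 = Round(s_2, k_2) = 0xAD9
s_4 = Round(s_3, k_3) = 0x0CC
s_5 = Round(s_4, k_4) = 0xA3F
s_6 = Round(s_5, k_5) = 0xAE7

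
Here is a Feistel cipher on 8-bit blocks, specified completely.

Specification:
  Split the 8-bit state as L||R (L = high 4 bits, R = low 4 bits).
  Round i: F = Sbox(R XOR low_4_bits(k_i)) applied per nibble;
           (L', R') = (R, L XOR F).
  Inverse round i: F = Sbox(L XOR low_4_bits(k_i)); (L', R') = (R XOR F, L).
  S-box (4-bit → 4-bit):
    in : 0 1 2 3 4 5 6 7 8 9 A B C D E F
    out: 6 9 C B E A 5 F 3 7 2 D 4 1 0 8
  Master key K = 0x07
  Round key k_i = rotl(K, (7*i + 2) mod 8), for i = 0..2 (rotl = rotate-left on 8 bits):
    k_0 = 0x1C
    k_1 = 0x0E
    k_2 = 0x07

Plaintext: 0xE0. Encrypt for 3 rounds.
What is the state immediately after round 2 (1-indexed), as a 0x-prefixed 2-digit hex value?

s_0 = plaintext = 0xE0
s_1 = Round(s_0, k_0) = 0x0A
s_2 = Round(s_1, k_1) = 0xAE
s_3 = Round(s_2, k_2) = 0xED

0xAE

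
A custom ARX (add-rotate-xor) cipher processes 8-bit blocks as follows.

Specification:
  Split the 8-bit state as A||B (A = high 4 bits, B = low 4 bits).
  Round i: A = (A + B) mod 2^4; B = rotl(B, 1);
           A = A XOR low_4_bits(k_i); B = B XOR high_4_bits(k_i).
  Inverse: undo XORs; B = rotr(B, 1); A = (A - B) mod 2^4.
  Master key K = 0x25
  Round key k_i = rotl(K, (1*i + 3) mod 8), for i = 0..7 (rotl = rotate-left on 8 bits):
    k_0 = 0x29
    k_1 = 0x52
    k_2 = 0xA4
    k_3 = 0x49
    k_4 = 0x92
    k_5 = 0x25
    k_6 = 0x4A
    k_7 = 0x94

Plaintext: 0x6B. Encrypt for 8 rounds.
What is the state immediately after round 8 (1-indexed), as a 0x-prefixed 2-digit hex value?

0x0B

s_0 = plaintext = 0x6B
s_1 = Round(s_0, k_0) = 0x85
s_2 = Round(s_1, k_1) = 0xFF
s_3 = Round(s_2, k_2) = 0xA5
s_4 = Round(s_3, k_3) = 0x6E
s_5 = Round(s_4, k_4) = 0x64
s_6 = Round(s_5, k_5) = 0xFA
s_7 = Round(s_6, k_6) = 0x31
s_8 = Round(s_7, k_7) = 0x0B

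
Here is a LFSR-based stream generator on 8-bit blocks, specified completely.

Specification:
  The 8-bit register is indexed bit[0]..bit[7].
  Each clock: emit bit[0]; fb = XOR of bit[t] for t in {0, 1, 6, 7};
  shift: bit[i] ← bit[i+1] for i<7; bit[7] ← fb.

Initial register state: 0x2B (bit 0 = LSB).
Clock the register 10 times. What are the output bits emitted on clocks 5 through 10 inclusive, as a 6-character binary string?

reg_0 = 0x2B
clock 1: out=1, reg = 0x15
clock 2: out=1, reg = 0x8A
clock 3: out=0, reg = 0x45
clock 4: out=1, reg = 0x22
clock 5: out=0, reg = 0x91
clock 6: out=1, reg = 0x48
clock 7: out=0, reg = 0xA4
clock 8: out=0, reg = 0xD2
clock 9: out=0, reg = 0xE9
clock 10: out=1, reg = 0xF4

010001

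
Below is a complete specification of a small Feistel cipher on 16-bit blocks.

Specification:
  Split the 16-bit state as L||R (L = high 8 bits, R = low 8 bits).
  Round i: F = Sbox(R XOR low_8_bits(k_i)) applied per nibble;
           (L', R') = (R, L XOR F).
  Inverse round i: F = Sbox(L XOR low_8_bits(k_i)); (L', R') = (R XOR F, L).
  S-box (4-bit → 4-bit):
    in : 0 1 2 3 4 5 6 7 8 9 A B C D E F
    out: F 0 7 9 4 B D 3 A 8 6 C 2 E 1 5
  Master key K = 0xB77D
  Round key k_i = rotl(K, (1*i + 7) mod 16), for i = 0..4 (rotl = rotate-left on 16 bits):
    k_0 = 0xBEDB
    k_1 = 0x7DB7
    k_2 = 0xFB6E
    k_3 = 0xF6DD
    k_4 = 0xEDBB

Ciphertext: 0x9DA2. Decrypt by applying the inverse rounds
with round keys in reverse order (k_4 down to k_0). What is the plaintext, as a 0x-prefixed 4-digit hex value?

0xB2E8

s_0 = ciphertext = 0x9DA2
s_1 = InvRound(s_0, k_4) = 0xDF9D
s_2 = InvRound(s_1, k_3) = 0x6ADF
s_3 = InvRound(s_2, k_2) = 0x2B6A
s_4 = InvRound(s_3, k_1) = 0xE82B
s_5 = InvRound(s_4, k_0) = 0xB2E8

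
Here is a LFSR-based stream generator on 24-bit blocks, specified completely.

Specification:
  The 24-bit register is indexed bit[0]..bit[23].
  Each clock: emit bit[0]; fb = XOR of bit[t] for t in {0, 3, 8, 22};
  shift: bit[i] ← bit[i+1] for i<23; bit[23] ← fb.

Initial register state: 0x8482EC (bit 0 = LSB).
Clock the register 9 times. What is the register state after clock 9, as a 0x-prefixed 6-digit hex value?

reg_0 = 0x8482EC
clock 1: out=0, reg = 0xC24176
clock 2: out=0, reg = 0x6120BB
clock 3: out=1, reg = 0xB0905D
clock 4: out=1, reg = 0x58482E
clock 5: out=0, reg = 0x2C2417
clock 6: out=1, reg = 0x96120B
clock 7: out=1, reg = 0x4B0905
clock 8: out=1, reg = 0xA58482
clock 9: out=0, reg = 0x52C241

0x52C241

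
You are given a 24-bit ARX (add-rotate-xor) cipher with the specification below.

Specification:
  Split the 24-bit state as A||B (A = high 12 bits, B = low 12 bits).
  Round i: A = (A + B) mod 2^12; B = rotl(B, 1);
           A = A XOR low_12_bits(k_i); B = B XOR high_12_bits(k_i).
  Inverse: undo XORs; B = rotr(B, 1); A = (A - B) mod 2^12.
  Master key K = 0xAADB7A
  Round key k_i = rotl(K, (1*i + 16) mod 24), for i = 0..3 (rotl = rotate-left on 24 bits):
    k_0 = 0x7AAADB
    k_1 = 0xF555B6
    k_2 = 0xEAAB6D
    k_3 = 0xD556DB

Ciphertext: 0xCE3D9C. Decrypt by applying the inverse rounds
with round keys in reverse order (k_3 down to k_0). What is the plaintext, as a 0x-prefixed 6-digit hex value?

s_0 = ciphertext = 0xCE3D9C
s_1 = InvRound(s_0, k_3) = 0x1D4864
s_2 = InvRound(s_1, k_2) = 0x752367
s_3 = InvRound(s_2, k_1) = 0xCCB619
s_4 = InvRound(s_3, k_0) = 0xD378D9

0xD378D9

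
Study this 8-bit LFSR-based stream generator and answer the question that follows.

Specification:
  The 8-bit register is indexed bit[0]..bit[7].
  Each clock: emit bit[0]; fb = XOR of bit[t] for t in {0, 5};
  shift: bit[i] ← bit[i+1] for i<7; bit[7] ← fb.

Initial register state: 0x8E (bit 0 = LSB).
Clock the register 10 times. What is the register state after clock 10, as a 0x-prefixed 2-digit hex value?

reg_0 = 0x8E
clock 1: out=0, reg = 0x47
clock 2: out=1, reg = 0xA3
clock 3: out=1, reg = 0x51
clock 4: out=1, reg = 0xA8
clock 5: out=0, reg = 0xD4
clock 6: out=0, reg = 0x6A
clock 7: out=0, reg = 0xB5
clock 8: out=1, reg = 0x5A
clock 9: out=0, reg = 0x2D
clock 10: out=1, reg = 0x16

0x16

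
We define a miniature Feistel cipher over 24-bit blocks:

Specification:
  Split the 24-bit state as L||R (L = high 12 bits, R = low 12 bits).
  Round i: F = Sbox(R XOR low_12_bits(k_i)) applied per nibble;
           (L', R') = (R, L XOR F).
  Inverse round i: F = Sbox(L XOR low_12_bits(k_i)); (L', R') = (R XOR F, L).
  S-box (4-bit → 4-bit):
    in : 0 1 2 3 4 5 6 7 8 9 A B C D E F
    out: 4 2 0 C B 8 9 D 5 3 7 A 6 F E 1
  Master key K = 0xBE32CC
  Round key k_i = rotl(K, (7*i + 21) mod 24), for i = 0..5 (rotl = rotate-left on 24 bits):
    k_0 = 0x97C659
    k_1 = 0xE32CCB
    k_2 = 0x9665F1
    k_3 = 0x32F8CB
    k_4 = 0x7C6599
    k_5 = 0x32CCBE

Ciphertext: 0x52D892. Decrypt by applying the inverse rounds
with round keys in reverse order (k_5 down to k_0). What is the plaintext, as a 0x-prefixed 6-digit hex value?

0xD3AAD8

s_0 = ciphertext = 0x52D892
s_1 = InvRound(s_0, k_5) = 0xBAE52D
s_2 = InvRound(s_1, k_4) = 0xBE0BAE
s_3 = InvRound(s_2, k_3) = 0x7A4BE0
s_4 = InvRound(s_3, k_2) = 0xB687A4
s_5 = InvRound(s_4, k_1) = 0xAD8B68
s_6 = InvRound(s_5, k_0) = 0xD3AAD8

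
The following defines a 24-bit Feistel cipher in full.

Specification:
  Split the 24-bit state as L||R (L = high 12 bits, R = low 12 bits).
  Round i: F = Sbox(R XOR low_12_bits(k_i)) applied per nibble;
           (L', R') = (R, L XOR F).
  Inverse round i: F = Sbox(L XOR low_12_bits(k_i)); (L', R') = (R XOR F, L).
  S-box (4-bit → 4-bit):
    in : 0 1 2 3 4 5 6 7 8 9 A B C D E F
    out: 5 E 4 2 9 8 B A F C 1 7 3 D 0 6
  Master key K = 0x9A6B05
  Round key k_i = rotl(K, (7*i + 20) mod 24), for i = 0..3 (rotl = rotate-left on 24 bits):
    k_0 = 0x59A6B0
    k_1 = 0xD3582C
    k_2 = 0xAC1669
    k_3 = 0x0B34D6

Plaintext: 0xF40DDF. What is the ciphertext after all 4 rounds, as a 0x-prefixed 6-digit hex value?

s_0 = plaintext = 0xF40DDF
s_1 = Round(s_0, k_0) = 0xDDF8F6
s_2 = Round(s_1, k_1) = 0x8F680E
s_3 = Round(s_2, k_2) = 0x80E84C
s_4 = Round(s_3, k_3) = 0x84CBCF

0x84CBCF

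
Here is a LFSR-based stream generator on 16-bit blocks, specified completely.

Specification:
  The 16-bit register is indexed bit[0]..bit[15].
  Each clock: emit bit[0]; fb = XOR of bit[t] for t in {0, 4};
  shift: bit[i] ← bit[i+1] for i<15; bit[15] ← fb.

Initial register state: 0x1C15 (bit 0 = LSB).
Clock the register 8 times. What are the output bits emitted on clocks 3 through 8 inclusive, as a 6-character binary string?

101000

reg_0 = 0x1C15
clock 1: out=1, reg = 0x0E0A
clock 2: out=0, reg = 0x0705
clock 3: out=1, reg = 0x8382
clock 4: out=0, reg = 0x41C1
clock 5: out=1, reg = 0xA0E0
clock 6: out=0, reg = 0x5070
clock 7: out=0, reg = 0xA838
clock 8: out=0, reg = 0xD41C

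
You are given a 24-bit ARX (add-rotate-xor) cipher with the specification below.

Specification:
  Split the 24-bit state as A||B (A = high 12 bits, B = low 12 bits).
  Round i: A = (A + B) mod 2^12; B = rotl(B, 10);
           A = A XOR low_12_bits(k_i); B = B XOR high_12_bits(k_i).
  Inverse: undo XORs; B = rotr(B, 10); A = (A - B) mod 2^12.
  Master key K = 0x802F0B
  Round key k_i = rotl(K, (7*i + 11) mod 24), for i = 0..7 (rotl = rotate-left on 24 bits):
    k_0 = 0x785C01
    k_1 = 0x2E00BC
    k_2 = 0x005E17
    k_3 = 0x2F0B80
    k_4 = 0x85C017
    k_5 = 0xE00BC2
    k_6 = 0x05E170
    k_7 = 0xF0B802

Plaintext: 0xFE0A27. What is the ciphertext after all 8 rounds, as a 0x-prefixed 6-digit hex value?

s_0 = plaintext = 0xFE0A27
s_1 = Round(s_0, k_0) = 0x60690C
s_2 = Round(s_1, k_1) = 0xFAE0A3
s_3 = Round(s_2, k_2) = 0xE46C2D
s_4 = Round(s_3, k_3) = 0x1F35FB
s_5 = Round(s_4, k_4) = 0x7F9522
s_6 = Round(s_5, k_5) = 0x6D9748
s_7 = Round(s_6, k_6) = 0xF5118C
s_8 = Round(s_7, k_7) = 0x8DFF68

0x8DFF68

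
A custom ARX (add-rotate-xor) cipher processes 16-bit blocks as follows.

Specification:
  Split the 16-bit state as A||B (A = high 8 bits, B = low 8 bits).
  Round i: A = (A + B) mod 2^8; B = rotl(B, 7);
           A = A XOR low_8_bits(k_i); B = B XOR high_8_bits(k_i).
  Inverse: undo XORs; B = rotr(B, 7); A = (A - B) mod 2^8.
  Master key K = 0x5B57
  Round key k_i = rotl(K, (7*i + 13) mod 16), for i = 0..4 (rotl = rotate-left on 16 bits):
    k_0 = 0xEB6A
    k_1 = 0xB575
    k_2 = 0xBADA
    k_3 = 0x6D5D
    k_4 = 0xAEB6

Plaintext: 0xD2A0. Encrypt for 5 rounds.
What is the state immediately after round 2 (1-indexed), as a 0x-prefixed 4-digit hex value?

s_0 = plaintext = 0xD2A0
s_1 = Round(s_0, k_0) = 0x18BB
s_2 = Round(s_1, k_1) = 0xA668
s_3 = Round(s_2, k_2) = 0xD48E
s_4 = Round(s_3, k_3) = 0x3F2A
s_5 = Round(s_4, k_4) = 0xDFBB

0xA668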